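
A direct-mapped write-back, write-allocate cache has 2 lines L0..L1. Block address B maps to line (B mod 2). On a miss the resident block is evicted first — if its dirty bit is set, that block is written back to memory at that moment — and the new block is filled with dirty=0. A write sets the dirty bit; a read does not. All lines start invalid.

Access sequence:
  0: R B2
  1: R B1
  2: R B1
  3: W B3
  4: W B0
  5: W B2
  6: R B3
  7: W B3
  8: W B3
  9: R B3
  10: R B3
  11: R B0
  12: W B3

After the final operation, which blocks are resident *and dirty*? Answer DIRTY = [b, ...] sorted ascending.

DIRTY = [3]

0: R B2 → L0 miss [-]
1: R B1 → L1 miss [-]
2: R B1 → L1 hit [-]
3: W B3 → L1 miss [D]
4: W B0 → L0 miss [D]
5: W B2 → L0 miss wb→B0 [D]
6: R B3 → L1 hit [D]
7: W B3 → L1 hit [D]
8: W B3 → L1 hit [D]
9: R B3 → L1 hit [D]
10: R B3 → L1 hit [D]
11: R B0 → L0 miss wb→B2 [-]
12: W B3 → L1 hit [D]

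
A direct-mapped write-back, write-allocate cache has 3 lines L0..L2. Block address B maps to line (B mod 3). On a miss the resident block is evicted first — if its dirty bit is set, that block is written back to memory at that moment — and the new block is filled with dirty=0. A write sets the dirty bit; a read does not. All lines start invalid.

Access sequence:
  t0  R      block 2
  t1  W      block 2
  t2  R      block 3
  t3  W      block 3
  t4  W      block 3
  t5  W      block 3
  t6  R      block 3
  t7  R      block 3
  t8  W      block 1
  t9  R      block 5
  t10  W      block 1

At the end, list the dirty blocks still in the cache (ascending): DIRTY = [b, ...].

DIRTY = [1, 3]

  0 | R B2 → L2 miss [-]
  1 | W B2 → L2 hit [D]
  2 | R B3 → L0 miss [-]
  3 | W B3 → L0 hit [D]
  4 | W B3 → L0 hit [D]
  5 | W B3 → L0 hit [D]
  6 | R B3 → L0 hit [D]
  7 | R B3 → L0 hit [D]
  8 | W B1 → L1 miss [D]
  9 | R B5 → L2 miss wb→B2 [-]
  10 | W B1 → L1 hit [D]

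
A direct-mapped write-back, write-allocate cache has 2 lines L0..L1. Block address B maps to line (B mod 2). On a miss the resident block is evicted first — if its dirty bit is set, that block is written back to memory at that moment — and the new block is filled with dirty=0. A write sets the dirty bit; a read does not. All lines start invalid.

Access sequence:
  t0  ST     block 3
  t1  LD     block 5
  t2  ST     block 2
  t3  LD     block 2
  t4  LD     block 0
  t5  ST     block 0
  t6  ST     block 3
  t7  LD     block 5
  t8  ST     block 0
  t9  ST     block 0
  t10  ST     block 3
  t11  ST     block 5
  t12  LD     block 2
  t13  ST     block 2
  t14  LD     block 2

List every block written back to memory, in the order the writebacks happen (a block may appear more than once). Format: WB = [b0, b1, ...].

WB = [3, 2, 3, 3, 0]

  0 | W B3 → L1 miss [D]
  1 | R B5 → L1 miss wb→B3 [-]
  2 | W B2 → L0 miss [D]
  3 | R B2 → L0 hit [D]
  4 | R B0 → L0 miss wb→B2 [-]
  5 | W B0 → L0 hit [D]
  6 | W B3 → L1 miss [D]
  7 | R B5 → L1 miss wb→B3 [-]
  8 | W B0 → L0 hit [D]
  9 | W B0 → L0 hit [D]
  10 | W B3 → L1 miss [D]
  11 | W B5 → L1 miss wb→B3 [D]
  12 | R B2 → L0 miss wb→B0 [-]
  13 | W B2 → L0 hit [D]
  14 | R B2 → L0 hit [D]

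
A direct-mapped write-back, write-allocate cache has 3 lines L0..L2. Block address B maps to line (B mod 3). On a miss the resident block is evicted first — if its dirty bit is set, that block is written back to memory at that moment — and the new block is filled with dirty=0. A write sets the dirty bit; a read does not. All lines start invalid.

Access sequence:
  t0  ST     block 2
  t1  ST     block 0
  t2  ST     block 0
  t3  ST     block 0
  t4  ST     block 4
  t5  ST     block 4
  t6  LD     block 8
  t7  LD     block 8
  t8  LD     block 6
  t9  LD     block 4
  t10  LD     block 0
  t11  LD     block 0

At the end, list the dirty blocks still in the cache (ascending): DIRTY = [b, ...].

DIRTY = [4]

0: W B2 -> L2 miss  d=D]
1: W B0 -> L0 miss  d=D]
2: W B0 -> L0 hit  d=D]
3: W B0 -> L0 hit  d=D]
4: W B4 -> L1 miss  d=D]
5: W B4 -> L1 hit  d=D]
6: R B8 -> L2 miss wb->B2  d=-]
7: R B8 -> L2 hit  d=-]
8: R B6 -> L0 miss wb->B0  d=-]
9: R B4 -> L1 hit  d=D]
10: R B0 -> L0 miss  d=-]
11: R B0 -> L0 hit  d=-]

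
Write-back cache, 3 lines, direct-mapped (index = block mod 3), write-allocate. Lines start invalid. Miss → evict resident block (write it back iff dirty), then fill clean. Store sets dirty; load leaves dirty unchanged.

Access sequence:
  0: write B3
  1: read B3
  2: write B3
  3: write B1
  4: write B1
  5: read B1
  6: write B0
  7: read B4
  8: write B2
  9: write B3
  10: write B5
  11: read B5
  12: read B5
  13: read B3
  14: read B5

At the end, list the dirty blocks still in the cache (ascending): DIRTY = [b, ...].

DIRTY = [3, 5]

0: W B3 → L0 miss [D]
1: R B3 → L0 hit [D]
2: W B3 → L0 hit [D]
3: W B1 → L1 miss [D]
4: W B1 → L1 hit [D]
5: R B1 → L1 hit [D]
6: W B0 → L0 miss wb→B3 [D]
7: R B4 → L1 miss wb→B1 [-]
8: W B2 → L2 miss [D]
9: W B3 → L0 miss wb→B0 [D]
10: W B5 → L2 miss wb→B2 [D]
11: R B5 → L2 hit [D]
12: R B5 → L2 hit [D]
13: R B3 → L0 hit [D]
14: R B5 → L2 hit [D]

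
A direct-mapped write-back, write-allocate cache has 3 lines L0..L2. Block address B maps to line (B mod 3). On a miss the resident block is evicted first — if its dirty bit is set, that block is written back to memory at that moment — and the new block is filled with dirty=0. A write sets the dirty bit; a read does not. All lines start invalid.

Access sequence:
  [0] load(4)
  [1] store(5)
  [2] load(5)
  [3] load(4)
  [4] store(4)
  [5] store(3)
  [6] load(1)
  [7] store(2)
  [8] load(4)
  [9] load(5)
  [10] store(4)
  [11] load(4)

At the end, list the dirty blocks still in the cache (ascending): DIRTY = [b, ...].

0: R B4 → L1 miss [-]
1: W B5 → L2 miss [D]
2: R B5 → L2 hit [D]
3: R B4 → L1 hit [-]
4: W B4 → L1 hit [D]
5: W B3 → L0 miss [D]
6: R B1 → L1 miss wb→B4 [-]
7: W B2 → L2 miss wb→B5 [D]
8: R B4 → L1 miss [-]
9: R B5 → L2 miss wb→B2 [-]
10: W B4 → L1 hit [D]
11: R B4 → L1 hit [D]

DIRTY = [3, 4]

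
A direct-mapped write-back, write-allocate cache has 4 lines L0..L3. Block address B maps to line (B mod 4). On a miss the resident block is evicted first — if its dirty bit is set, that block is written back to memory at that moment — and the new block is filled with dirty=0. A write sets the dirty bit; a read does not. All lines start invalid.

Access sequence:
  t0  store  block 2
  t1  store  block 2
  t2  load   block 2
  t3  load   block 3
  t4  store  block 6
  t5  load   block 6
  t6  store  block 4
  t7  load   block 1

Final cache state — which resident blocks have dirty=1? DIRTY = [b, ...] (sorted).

  0 | W B2 → L2 miss [D]
  1 | W B2 → L2 hit [D]
  2 | R B2 → L2 hit [D]
  3 | R B3 → L3 miss [-]
  4 | W B6 → L2 miss wb→B2 [D]
  5 | R B6 → L2 hit [D]
  6 | W B4 → L0 miss [D]
  7 | R B1 → L1 miss [-]

DIRTY = [4, 6]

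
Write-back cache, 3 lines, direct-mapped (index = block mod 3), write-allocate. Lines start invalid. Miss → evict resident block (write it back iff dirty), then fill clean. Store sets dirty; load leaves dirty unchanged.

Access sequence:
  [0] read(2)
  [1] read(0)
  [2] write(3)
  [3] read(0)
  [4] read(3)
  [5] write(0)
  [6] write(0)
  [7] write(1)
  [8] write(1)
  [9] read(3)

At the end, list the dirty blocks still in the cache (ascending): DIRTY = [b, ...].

0: R B2 -> L2 miss  d=-]
1: R B0 -> L0 miss  d=-]
2: W B3 -> L0 miss  d=D]
3: R B0 -> L0 miss wb->B3  d=-]
4: R B3 -> L0 miss  d=-]
5: W B0 -> L0 miss  d=D]
6: W B0 -> L0 hit  d=D]
7: W B1 -> L1 miss  d=D]
8: W B1 -> L1 hit  d=D]
9: R B3 -> L0 miss wb->B0  d=-]

DIRTY = [1]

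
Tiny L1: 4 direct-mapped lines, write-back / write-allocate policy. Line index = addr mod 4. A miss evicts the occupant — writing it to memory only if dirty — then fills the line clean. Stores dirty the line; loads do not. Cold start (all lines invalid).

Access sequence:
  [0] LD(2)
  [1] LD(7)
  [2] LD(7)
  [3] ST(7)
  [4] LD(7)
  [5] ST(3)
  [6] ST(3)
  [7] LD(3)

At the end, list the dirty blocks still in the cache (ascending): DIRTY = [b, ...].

DIRTY = [3]

  0 | R B2 → L2 miss [-]
  1 | R B7 → L3 miss [-]
  2 | R B7 → L3 hit [-]
  3 | W B7 → L3 hit [D]
  4 | R B7 → L3 hit [D]
  5 | W B3 → L3 miss wb→B7 [D]
  6 | W B3 → L3 hit [D]
  7 | R B3 → L3 hit [D]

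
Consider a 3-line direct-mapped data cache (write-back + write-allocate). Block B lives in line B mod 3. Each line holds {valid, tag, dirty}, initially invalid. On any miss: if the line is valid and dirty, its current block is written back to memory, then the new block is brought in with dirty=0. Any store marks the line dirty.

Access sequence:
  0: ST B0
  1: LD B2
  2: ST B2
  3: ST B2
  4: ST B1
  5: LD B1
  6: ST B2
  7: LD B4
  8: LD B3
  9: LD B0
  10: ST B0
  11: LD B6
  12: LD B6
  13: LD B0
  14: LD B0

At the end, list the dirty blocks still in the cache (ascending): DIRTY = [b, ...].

DIRTY = [2]

0: W B0 → L0 miss [D]
1: R B2 → L2 miss [-]
2: W B2 → L2 hit [D]
3: W B2 → L2 hit [D]
4: W B1 → L1 miss [D]
5: R B1 → L1 hit [D]
6: W B2 → L2 hit [D]
7: R B4 → L1 miss wb→B1 [-]
8: R B3 → L0 miss wb→B0 [-]
9: R B0 → L0 miss [-]
10: W B0 → L0 hit [D]
11: R B6 → L0 miss wb→B0 [-]
12: R B6 → L0 hit [-]
13: R B0 → L0 miss [-]
14: R B0 → L0 hit [-]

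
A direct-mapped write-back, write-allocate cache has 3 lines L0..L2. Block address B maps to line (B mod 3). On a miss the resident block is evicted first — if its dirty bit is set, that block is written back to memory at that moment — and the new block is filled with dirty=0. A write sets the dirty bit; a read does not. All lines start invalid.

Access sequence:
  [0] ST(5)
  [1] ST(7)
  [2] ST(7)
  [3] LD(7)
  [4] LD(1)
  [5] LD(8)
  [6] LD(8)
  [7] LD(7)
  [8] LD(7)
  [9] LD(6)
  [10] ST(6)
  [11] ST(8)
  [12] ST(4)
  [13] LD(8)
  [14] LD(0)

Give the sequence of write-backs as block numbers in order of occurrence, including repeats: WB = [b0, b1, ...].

WB = [7, 5, 6]

0: W B5 → L2 miss [D]
1: W B7 → L1 miss [D]
2: W B7 → L1 hit [D]
3: R B7 → L1 hit [D]
4: R B1 → L1 miss wb→B7 [-]
5: R B8 → L2 miss wb→B5 [-]
6: R B8 → L2 hit [-]
7: R B7 → L1 miss [-]
8: R B7 → L1 hit [-]
9: R B6 → L0 miss [-]
10: W B6 → L0 hit [D]
11: W B8 → L2 hit [D]
12: W B4 → L1 miss [D]
13: R B8 → L2 hit [D]
14: R B0 → L0 miss wb→B6 [-]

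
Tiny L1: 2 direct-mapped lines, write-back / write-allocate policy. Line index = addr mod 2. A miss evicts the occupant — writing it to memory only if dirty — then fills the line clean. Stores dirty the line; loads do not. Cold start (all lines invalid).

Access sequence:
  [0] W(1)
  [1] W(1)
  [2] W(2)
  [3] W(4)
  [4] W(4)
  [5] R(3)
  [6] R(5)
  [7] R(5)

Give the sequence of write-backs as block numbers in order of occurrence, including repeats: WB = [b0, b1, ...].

  0 | W B1 → L1 miss [D]
  1 | W B1 → L1 hit [D]
  2 | W B2 → L0 miss [D]
  3 | W B4 → L0 miss wb→B2 [D]
  4 | W B4 → L0 hit [D]
  5 | R B3 → L1 miss wb→B1 [-]
  6 | R B5 → L1 miss [-]
  7 | R B5 → L1 hit [-]

WB = [2, 1]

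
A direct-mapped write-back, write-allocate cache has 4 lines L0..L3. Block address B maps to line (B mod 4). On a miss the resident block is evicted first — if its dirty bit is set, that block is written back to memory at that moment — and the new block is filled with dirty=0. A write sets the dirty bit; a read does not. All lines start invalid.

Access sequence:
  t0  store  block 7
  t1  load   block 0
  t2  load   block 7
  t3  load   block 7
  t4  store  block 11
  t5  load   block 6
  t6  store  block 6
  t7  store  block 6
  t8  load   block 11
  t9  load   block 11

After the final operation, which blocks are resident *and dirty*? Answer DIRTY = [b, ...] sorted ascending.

DIRTY = [6, 11]

0: W B7 → L3 miss [D]
1: R B0 → L0 miss [-]
2: R B7 → L3 hit [D]
3: R B7 → L3 hit [D]
4: W B11 → L3 miss wb→B7 [D]
5: R B6 → L2 miss [-]
6: W B6 → L2 hit [D]
7: W B6 → L2 hit [D]
8: R B11 → L3 hit [D]
9: R B11 → L3 hit [D]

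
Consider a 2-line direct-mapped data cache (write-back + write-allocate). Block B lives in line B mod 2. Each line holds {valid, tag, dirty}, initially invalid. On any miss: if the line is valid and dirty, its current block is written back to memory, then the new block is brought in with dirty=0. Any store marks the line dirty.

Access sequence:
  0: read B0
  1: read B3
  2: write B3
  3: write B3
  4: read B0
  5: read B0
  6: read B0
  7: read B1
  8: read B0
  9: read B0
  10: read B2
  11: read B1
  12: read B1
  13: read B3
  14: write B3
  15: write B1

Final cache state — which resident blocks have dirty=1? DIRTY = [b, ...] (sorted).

DIRTY = [1]

  0 | R B0 → L0 miss [-]
  1 | R B3 → L1 miss [-]
  2 | W B3 → L1 hit [D]
  3 | W B3 → L1 hit [D]
  4 | R B0 → L0 hit [-]
  5 | R B0 → L0 hit [-]
  6 | R B0 → L0 hit [-]
  7 | R B1 → L1 miss wb→B3 [-]
  8 | R B0 → L0 hit [-]
  9 | R B0 → L0 hit [-]
  10 | R B2 → L0 miss [-]
  11 | R B1 → L1 hit [-]
  12 | R B1 → L1 hit [-]
  13 | R B3 → L1 miss [-]
  14 | W B3 → L1 hit [D]
  15 | W B1 → L1 miss wb→B3 [D]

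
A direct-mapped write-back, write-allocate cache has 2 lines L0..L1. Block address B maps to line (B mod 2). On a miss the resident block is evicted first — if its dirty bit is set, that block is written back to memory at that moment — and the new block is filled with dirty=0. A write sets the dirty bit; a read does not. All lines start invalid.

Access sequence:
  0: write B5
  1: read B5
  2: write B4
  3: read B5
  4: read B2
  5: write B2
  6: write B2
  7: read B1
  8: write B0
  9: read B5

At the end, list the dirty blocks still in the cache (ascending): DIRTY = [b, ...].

DIRTY = [0]

  0 | W B5 → L1 miss [D]
  1 | R B5 → L1 hit [D]
  2 | W B4 → L0 miss [D]
  3 | R B5 → L1 hit [D]
  4 | R B2 → L0 miss wb→B4 [-]
  5 | W B2 → L0 hit [D]
  6 | W B2 → L0 hit [D]
  7 | R B1 → L1 miss wb→B5 [-]
  8 | W B0 → L0 miss wb→B2 [D]
  9 | R B5 → L1 miss [-]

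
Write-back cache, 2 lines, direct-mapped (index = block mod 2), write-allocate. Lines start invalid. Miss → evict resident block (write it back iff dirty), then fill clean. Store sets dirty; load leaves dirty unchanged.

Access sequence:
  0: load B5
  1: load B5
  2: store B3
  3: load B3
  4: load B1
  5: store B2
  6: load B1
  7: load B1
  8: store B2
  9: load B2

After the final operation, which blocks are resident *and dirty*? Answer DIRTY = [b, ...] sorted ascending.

DIRTY = [2]

0: R B5 -> L1 miss  d=-]
1: R B5 -> L1 hit  d=-]
2: W B3 -> L1 miss  d=D]
3: R B3 -> L1 hit  d=D]
4: R B1 -> L1 miss wb->B3  d=-]
5: W B2 -> L0 miss  d=D]
6: R B1 -> L1 hit  d=-]
7: R B1 -> L1 hit  d=-]
8: W B2 -> L0 hit  d=D]
9: R B2 -> L0 hit  d=D]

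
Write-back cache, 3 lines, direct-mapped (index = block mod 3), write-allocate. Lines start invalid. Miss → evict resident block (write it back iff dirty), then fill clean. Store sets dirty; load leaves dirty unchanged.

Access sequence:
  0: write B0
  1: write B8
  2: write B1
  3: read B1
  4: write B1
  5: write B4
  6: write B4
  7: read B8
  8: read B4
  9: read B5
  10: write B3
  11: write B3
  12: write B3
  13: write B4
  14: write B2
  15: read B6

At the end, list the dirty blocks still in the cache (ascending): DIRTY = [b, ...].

  0 | W B0 → L0 miss [D]
  1 | W B8 → L2 miss [D]
  2 | W B1 → L1 miss [D]
  3 | R B1 → L1 hit [D]
  4 | W B1 → L1 hit [D]
  5 | W B4 → L1 miss wb→B1 [D]
  6 | W B4 → L1 hit [D]
  7 | R B8 → L2 hit [D]
  8 | R B4 → L1 hit [D]
  9 | R B5 → L2 miss wb→B8 [-]
  10 | W B3 → L0 miss wb→B0 [D]
  11 | W B3 → L0 hit [D]
  12 | W B3 → L0 hit [D]
  13 | W B4 → L1 hit [D]
  14 | W B2 → L2 miss [D]
  15 | R B6 → L0 miss wb→B3 [-]

DIRTY = [2, 4]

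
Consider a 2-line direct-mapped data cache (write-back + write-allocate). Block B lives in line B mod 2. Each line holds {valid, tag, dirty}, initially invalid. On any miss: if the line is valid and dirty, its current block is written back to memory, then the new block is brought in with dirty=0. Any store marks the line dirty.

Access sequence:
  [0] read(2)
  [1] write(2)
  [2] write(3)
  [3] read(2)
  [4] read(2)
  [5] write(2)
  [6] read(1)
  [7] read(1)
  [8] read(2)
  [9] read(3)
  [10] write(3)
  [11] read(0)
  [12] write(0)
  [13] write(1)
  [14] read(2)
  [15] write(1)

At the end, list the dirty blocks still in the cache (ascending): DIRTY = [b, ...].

DIRTY = [1]

  0 | R B2 → L0 miss [-]
  1 | W B2 → L0 hit [D]
  2 | W B3 → L1 miss [D]
  3 | R B2 → L0 hit [D]
  4 | R B2 → L0 hit [D]
  5 | W B2 → L0 hit [D]
  6 | R B1 → L1 miss wb→B3 [-]
  7 | R B1 → L1 hit [-]
  8 | R B2 → L0 hit [D]
  9 | R B3 → L1 miss [-]
  10 | W B3 → L1 hit [D]
  11 | R B0 → L0 miss wb→B2 [-]
  12 | W B0 → L0 hit [D]
  13 | W B1 → L1 miss wb→B3 [D]
  14 | R B2 → L0 miss wb→B0 [-]
  15 | W B1 → L1 hit [D]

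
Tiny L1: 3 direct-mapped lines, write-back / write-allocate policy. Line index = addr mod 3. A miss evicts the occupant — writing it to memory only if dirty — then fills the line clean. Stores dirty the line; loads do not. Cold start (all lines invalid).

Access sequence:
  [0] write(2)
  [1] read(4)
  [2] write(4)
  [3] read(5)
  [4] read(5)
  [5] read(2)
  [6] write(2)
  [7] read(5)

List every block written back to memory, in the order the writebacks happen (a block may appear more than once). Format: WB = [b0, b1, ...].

0: W B2 → L2 miss [D]
1: R B4 → L1 miss [-]
2: W B4 → L1 hit [D]
3: R B5 → L2 miss wb→B2 [-]
4: R B5 → L2 hit [-]
5: R B2 → L2 miss [-]
6: W B2 → L2 hit [D]
7: R B5 → L2 miss wb→B2 [-]

WB = [2, 2]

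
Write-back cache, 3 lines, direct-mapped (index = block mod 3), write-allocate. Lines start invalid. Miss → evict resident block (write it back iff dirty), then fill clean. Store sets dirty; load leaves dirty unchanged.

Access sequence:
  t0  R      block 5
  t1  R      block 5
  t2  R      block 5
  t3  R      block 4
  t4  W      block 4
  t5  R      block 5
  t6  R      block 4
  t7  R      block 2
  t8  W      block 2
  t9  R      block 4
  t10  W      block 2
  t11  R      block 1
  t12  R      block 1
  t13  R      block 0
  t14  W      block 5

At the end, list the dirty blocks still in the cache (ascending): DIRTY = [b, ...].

DIRTY = [5]

0: R B5 -> L2 miss  d=-]
1: R B5 -> L2 hit  d=-]
2: R B5 -> L2 hit  d=-]
3: R B4 -> L1 miss  d=-]
4: W B4 -> L1 hit  d=D]
5: R B5 -> L2 hit  d=-]
6: R B4 -> L1 hit  d=D]
7: R B2 -> L2 miss  d=-]
8: W B2 -> L2 hit  d=D]
9: R B4 -> L1 hit  d=D]
10: W B2 -> L2 hit  d=D]
11: R B1 -> L1 miss wb->B4  d=-]
12: R B1 -> L1 hit  d=-]
13: R B0 -> L0 miss  d=-]
14: W B5 -> L2 miss wb->B2  d=D]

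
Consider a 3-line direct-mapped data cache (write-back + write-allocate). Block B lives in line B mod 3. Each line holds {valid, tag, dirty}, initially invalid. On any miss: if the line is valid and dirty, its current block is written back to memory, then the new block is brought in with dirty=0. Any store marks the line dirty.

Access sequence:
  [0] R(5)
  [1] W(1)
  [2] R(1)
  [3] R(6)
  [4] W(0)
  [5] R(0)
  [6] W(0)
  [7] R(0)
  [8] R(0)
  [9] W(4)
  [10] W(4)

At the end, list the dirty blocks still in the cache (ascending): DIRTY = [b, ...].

DIRTY = [0, 4]

0: R B5 -> L2 miss  d=-]
1: W B1 -> L1 miss  d=D]
2: R B1 -> L1 hit  d=D]
3: R B6 -> L0 miss  d=-]
4: W B0 -> L0 miss  d=D]
5: R B0 -> L0 hit  d=D]
6: W B0 -> L0 hit  d=D]
7: R B0 -> L0 hit  d=D]
8: R B0 -> L0 hit  d=D]
9: W B4 -> L1 miss wb->B1  d=D]
10: W B4 -> L1 hit  d=D]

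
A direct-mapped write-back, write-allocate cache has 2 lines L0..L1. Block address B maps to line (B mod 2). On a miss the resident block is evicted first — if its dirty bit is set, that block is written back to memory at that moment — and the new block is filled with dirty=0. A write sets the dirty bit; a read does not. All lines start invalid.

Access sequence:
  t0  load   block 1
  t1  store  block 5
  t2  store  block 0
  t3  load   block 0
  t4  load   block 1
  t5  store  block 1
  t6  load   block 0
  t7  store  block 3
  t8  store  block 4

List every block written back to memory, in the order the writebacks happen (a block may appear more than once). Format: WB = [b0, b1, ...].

WB = [5, 1, 0]

  0 | R B1 → L1 miss [-]
  1 | W B5 → L1 miss [D]
  2 | W B0 → L0 miss [D]
  3 | R B0 → L0 hit [D]
  4 | R B1 → L1 miss wb→B5 [-]
  5 | W B1 → L1 hit [D]
  6 | R B0 → L0 hit [D]
  7 | W B3 → L1 miss wb→B1 [D]
  8 | W B4 → L0 miss wb→B0 [D]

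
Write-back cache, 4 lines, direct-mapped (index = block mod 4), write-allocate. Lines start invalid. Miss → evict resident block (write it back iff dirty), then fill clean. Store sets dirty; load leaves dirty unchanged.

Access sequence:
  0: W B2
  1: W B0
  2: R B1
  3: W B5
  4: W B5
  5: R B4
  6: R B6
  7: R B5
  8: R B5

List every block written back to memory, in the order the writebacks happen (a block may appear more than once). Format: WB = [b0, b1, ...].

0: W B2 -> L2 miss  d=D]
1: W B0 -> L0 miss  d=D]
2: R B1 -> L1 miss  d=-]
3: W B5 -> L1 miss  d=D]
4: W B5 -> L1 hit  d=D]
5: R B4 -> L0 miss wb->B0  d=-]
6: R B6 -> L2 miss wb->B2  d=-]
7: R B5 -> L1 hit  d=D]
8: R B5 -> L1 hit  d=D]

WB = [0, 2]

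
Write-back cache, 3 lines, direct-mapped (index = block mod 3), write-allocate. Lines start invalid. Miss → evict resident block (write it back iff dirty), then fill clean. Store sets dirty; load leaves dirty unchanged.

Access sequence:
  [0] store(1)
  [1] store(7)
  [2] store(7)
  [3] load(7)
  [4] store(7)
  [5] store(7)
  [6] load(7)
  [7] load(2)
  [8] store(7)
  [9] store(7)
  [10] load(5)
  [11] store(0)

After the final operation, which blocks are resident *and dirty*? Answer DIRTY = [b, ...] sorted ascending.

DIRTY = [0, 7]

0: W B1 → L1 miss [D]
1: W B7 → L1 miss wb→B1 [D]
2: W B7 → L1 hit [D]
3: R B7 → L1 hit [D]
4: W B7 → L1 hit [D]
5: W B7 → L1 hit [D]
6: R B7 → L1 hit [D]
7: R B2 → L2 miss [-]
8: W B7 → L1 hit [D]
9: W B7 → L1 hit [D]
10: R B5 → L2 miss [-]
11: W B0 → L0 miss [D]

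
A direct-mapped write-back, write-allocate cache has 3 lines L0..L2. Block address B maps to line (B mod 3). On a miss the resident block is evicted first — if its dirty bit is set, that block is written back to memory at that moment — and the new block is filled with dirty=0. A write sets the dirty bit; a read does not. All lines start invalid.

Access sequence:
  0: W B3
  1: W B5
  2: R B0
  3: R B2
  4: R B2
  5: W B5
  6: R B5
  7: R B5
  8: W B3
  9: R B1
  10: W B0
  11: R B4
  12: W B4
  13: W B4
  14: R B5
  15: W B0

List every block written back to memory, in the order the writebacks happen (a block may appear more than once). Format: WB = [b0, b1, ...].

WB = [3, 5, 3]

0: W B3 → L0 miss [D]
1: W B5 → L2 miss [D]
2: R B0 → L0 miss wb→B3 [-]
3: R B2 → L2 miss wb→B5 [-]
4: R B2 → L2 hit [-]
5: W B5 → L2 miss [D]
6: R B5 → L2 hit [D]
7: R B5 → L2 hit [D]
8: W B3 → L0 miss [D]
9: R B1 → L1 miss [-]
10: W B0 → L0 miss wb→B3 [D]
11: R B4 → L1 miss [-]
12: W B4 → L1 hit [D]
13: W B4 → L1 hit [D]
14: R B5 → L2 hit [D]
15: W B0 → L0 hit [D]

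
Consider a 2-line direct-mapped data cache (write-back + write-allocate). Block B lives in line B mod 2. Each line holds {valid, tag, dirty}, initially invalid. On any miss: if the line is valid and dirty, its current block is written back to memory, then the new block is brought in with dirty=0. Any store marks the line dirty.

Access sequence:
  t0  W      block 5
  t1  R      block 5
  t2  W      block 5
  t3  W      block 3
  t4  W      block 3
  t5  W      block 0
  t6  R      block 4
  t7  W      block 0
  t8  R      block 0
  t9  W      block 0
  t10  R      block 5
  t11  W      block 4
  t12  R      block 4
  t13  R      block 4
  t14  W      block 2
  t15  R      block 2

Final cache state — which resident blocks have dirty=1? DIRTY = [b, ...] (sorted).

0: W B5 → L1 miss [D]
1: R B5 → L1 hit [D]
2: W B5 → L1 hit [D]
3: W B3 → L1 miss wb→B5 [D]
4: W B3 → L1 hit [D]
5: W B0 → L0 miss [D]
6: R B4 → L0 miss wb→B0 [-]
7: W B0 → L0 miss [D]
8: R B0 → L0 hit [D]
9: W B0 → L0 hit [D]
10: R B5 → L1 miss wb→B3 [-]
11: W B4 → L0 miss wb→B0 [D]
12: R B4 → L0 hit [D]
13: R B4 → L0 hit [D]
14: W B2 → L0 miss wb→B4 [D]
15: R B2 → L0 hit [D]

DIRTY = [2]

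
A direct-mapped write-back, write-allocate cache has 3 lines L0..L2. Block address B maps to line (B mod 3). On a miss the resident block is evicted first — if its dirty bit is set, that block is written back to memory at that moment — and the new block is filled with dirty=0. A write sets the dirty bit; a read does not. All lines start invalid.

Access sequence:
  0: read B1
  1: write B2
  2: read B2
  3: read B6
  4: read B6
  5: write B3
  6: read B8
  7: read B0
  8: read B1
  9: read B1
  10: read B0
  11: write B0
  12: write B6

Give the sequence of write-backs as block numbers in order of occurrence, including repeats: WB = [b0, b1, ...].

WB = [2, 3, 0]

0: R B1 → L1 miss [-]
1: W B2 → L2 miss [D]
2: R B2 → L2 hit [D]
3: R B6 → L0 miss [-]
4: R B6 → L0 hit [-]
5: W B3 → L0 miss [D]
6: R B8 → L2 miss wb→B2 [-]
7: R B0 → L0 miss wb→B3 [-]
8: R B1 → L1 hit [-]
9: R B1 → L1 hit [-]
10: R B0 → L0 hit [-]
11: W B0 → L0 hit [D]
12: W B6 → L0 miss wb→B0 [D]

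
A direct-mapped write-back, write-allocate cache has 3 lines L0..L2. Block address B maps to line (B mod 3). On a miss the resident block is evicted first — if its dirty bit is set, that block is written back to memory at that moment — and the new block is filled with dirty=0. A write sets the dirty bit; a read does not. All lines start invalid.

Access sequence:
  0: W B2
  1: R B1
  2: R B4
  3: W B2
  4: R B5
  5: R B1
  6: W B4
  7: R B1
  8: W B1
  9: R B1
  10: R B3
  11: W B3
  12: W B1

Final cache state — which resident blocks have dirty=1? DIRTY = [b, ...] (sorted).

DIRTY = [1, 3]

  0 | W B2 → L2 miss [D]
  1 | R B1 → L1 miss [-]
  2 | R B4 → L1 miss [-]
  3 | W B2 → L2 hit [D]
  4 | R B5 → L2 miss wb→B2 [-]
  5 | R B1 → L1 miss [-]
  6 | W B4 → L1 miss [D]
  7 | R B1 → L1 miss wb→B4 [-]
  8 | W B1 → L1 hit [D]
  9 | R B1 → L1 hit [D]
  10 | R B3 → L0 miss [-]
  11 | W B3 → L0 hit [D]
  12 | W B1 → L1 hit [D]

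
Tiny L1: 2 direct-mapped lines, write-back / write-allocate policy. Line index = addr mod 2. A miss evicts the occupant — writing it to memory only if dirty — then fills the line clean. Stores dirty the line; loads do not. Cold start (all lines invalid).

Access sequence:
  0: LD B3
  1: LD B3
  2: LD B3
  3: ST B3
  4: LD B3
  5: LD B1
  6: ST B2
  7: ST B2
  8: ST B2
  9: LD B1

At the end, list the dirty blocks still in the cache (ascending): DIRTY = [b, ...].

DIRTY = [2]

0: R B3 → L1 miss [-]
1: R B3 → L1 hit [-]
2: R B3 → L1 hit [-]
3: W B3 → L1 hit [D]
4: R B3 → L1 hit [D]
5: R B1 → L1 miss wb→B3 [-]
6: W B2 → L0 miss [D]
7: W B2 → L0 hit [D]
8: W B2 → L0 hit [D]
9: R B1 → L1 hit [-]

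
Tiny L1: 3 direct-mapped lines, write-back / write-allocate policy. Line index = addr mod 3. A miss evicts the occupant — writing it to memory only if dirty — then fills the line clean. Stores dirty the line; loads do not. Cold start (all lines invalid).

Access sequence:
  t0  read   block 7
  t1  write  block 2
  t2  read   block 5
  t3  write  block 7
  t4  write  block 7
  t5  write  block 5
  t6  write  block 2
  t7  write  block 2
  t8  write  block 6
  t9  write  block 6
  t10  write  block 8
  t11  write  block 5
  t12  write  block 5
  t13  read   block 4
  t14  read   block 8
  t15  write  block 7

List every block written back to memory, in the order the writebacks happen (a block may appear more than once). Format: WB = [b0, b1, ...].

  0 | R B7 → L1 miss [-]
  1 | W B2 → L2 miss [D]
  2 | R B5 → L2 miss wb→B2 [-]
  3 | W B7 → L1 hit [D]
  4 | W B7 → L1 hit [D]
  5 | W B5 → L2 hit [D]
  6 | W B2 → L2 miss wb→B5 [D]
  7 | W B2 → L2 hit [D]
  8 | W B6 → L0 miss [D]
  9 | W B6 → L0 hit [D]
  10 | W B8 → L2 miss wb→B2 [D]
  11 | W B5 → L2 miss wb→B8 [D]
  12 | W B5 → L2 hit [D]
  13 | R B4 → L1 miss wb→B7 [-]
  14 | R B8 → L2 miss wb→B5 [-]
  15 | W B7 → L1 miss [D]

WB = [2, 5, 2, 8, 7, 5]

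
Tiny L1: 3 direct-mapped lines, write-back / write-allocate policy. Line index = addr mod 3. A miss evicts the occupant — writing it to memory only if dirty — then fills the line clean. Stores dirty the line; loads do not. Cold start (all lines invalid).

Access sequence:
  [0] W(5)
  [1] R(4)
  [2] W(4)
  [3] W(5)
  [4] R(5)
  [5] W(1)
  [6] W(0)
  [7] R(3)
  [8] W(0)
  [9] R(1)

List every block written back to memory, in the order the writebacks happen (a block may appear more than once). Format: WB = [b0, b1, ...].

0: W B5 → L2 miss [D]
1: R B4 → L1 miss [-]
2: W B4 → L1 hit [D]
3: W B5 → L2 hit [D]
4: R B5 → L2 hit [D]
5: W B1 → L1 miss wb→B4 [D]
6: W B0 → L0 miss [D]
7: R B3 → L0 miss wb→B0 [-]
8: W B0 → L0 miss [D]
9: R B1 → L1 hit [D]

WB = [4, 0]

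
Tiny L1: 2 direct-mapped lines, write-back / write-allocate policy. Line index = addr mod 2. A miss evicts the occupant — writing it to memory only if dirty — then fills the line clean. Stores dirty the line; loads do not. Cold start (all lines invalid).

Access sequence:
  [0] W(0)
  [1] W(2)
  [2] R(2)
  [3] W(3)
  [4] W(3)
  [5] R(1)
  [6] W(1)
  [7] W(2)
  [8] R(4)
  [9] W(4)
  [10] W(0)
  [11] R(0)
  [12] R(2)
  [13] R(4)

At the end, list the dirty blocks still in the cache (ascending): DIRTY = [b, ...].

DIRTY = [1]

  0 | W B0 → L0 miss [D]
  1 | W B2 → L0 miss wb→B0 [D]
  2 | R B2 → L0 hit [D]
  3 | W B3 → L1 miss [D]
  4 | W B3 → L1 hit [D]
  5 | R B1 → L1 miss wb→B3 [-]
  6 | W B1 → L1 hit [D]
  7 | W B2 → L0 hit [D]
  8 | R B4 → L0 miss wb→B2 [-]
  9 | W B4 → L0 hit [D]
  10 | W B0 → L0 miss wb→B4 [D]
  11 | R B0 → L0 hit [D]
  12 | R B2 → L0 miss wb→B0 [-]
  13 | R B4 → L0 miss [-]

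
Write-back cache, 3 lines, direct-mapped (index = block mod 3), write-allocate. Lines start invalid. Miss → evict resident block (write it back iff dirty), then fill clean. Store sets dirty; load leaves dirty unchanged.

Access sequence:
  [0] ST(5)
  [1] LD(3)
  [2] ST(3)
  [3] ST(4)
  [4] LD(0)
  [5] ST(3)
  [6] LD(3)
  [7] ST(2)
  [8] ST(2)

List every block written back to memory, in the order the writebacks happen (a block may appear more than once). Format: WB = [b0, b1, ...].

WB = [3, 5]

0: W B5 → L2 miss [D]
1: R B3 → L0 miss [-]
2: W B3 → L0 hit [D]
3: W B4 → L1 miss [D]
4: R B0 → L0 miss wb→B3 [-]
5: W B3 → L0 miss [D]
6: R B3 → L0 hit [D]
7: W B2 → L2 miss wb→B5 [D]
8: W B2 → L2 hit [D]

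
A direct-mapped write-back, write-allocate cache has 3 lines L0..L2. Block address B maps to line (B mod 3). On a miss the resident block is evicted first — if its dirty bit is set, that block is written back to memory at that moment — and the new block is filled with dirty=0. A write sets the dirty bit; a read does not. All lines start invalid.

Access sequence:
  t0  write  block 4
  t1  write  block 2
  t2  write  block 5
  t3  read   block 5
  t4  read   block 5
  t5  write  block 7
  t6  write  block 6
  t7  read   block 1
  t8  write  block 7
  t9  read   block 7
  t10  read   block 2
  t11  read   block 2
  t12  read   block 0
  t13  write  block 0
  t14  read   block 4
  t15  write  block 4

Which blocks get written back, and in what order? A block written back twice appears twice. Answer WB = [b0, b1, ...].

0: W B4 → L1 miss [D]
1: W B2 → L2 miss [D]
2: W B5 → L2 miss wb→B2 [D]
3: R B5 → L2 hit [D]
4: R B5 → L2 hit [D]
5: W B7 → L1 miss wb→B4 [D]
6: W B6 → L0 miss [D]
7: R B1 → L1 miss wb→B7 [-]
8: W B7 → L1 miss [D]
9: R B7 → L1 hit [D]
10: R B2 → L2 miss wb→B5 [-]
11: R B2 → L2 hit [-]
12: R B0 → L0 miss wb→B6 [-]
13: W B0 → L0 hit [D]
14: R B4 → L1 miss wb→B7 [-]
15: W B4 → L1 hit [D]

WB = [2, 4, 7, 5, 6, 7]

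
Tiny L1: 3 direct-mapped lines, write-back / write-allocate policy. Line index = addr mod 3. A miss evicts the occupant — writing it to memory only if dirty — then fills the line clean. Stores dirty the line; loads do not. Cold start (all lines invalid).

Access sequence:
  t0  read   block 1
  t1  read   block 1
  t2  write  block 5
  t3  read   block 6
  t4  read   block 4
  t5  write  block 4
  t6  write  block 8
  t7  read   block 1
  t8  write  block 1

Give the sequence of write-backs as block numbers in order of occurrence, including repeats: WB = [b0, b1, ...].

0: R B1 -> L1 miss  d=-]
1: R B1 -> L1 hit  d=-]
2: W B5 -> L2 miss  d=D]
3: R B6 -> L0 miss  d=-]
4: R B4 -> L1 miss  d=-]
5: W B4 -> L1 hit  d=D]
6: W B8 -> L2 miss wb->B5  d=D]
7: R B1 -> L1 miss wb->B4  d=-]
8: W B1 -> L1 hit  d=D]

WB = [5, 4]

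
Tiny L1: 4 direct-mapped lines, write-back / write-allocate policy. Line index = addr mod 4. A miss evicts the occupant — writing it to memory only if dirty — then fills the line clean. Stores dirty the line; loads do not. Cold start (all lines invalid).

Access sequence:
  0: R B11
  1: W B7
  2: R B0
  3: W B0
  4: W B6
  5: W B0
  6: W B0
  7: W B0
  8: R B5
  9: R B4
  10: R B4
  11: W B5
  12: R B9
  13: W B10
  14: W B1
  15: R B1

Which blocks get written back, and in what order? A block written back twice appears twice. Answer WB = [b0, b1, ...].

WB = [0, 5, 6]

0: R B11 -> L3 miss  d=-]
1: W B7 -> L3 miss  d=D]
2: R B0 -> L0 miss  d=-]
3: W B0 -> L0 hit  d=D]
4: W B6 -> L2 miss  d=D]
5: W B0 -> L0 hit  d=D]
6: W B0 -> L0 hit  d=D]
7: W B0 -> L0 hit  d=D]
8: R B5 -> L1 miss  d=-]
9: R B4 -> L0 miss wb->B0  d=-]
10: R B4 -> L0 hit  d=-]
11: W B5 -> L1 hit  d=D]
12: R B9 -> L1 miss wb->B5  d=-]
13: W B10 -> L2 miss wb->B6  d=D]
14: W B1 -> L1 miss  d=D]
15: R B1 -> L1 hit  d=D]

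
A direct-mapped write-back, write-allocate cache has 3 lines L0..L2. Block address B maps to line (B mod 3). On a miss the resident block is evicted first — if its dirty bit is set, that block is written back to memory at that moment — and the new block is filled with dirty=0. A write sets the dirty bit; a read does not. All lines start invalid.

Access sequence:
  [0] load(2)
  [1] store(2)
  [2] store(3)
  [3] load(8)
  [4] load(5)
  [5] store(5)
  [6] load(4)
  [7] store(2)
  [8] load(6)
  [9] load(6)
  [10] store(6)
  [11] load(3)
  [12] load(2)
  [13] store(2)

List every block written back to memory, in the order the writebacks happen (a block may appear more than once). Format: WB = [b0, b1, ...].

WB = [2, 5, 3, 6]

  0 | R B2 → L2 miss [-]
  1 | W B2 → L2 hit [D]
  2 | W B3 → L0 miss [D]
  3 | R B8 → L2 miss wb→B2 [-]
  4 | R B5 → L2 miss [-]
  5 | W B5 → L2 hit [D]
  6 | R B4 → L1 miss [-]
  7 | W B2 → L2 miss wb→B5 [D]
  8 | R B6 → L0 miss wb→B3 [-]
  9 | R B6 → L0 hit [-]
  10 | W B6 → L0 hit [D]
  11 | R B3 → L0 miss wb→B6 [-]
  12 | R B2 → L2 hit [D]
  13 | W B2 → L2 hit [D]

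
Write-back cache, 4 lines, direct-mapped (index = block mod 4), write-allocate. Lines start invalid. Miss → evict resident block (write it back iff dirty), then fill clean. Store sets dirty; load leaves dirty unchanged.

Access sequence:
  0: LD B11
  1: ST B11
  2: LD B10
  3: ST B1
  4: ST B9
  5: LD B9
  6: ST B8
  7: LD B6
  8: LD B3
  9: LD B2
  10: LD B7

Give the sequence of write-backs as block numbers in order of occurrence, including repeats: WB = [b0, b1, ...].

WB = [1, 11]

0: R B11 -> L3 miss  d=-]
1: W B11 -> L3 hit  d=D]
2: R B10 -> L2 miss  d=-]
3: W B1 -> L1 miss  d=D]
4: W B9 -> L1 miss wb->B1  d=D]
5: R B9 -> L1 hit  d=D]
6: W B8 -> L0 miss  d=D]
7: R B6 -> L2 miss  d=-]
8: R B3 -> L3 miss wb->B11  d=-]
9: R B2 -> L2 miss  d=-]
10: R B7 -> L3 miss  d=-]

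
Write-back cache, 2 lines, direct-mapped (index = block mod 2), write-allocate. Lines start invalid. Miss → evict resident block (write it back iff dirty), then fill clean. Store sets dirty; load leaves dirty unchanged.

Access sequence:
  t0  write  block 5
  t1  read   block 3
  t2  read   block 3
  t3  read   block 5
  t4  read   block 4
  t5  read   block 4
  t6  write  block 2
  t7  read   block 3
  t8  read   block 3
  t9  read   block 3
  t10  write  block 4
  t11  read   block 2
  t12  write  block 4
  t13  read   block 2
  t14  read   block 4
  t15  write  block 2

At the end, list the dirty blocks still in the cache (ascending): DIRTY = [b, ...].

0: W B5 → L1 miss [D]
1: R B3 → L1 miss wb→B5 [-]
2: R B3 → L1 hit [-]
3: R B5 → L1 miss [-]
4: R B4 → L0 miss [-]
5: R B4 → L0 hit [-]
6: W B2 → L0 miss [D]
7: R B3 → L1 miss [-]
8: R B3 → L1 hit [-]
9: R B3 → L1 hit [-]
10: W B4 → L0 miss wb→B2 [D]
11: R B2 → L0 miss wb→B4 [-]
12: W B4 → L0 miss [D]
13: R B2 → L0 miss wb→B4 [-]
14: R B4 → L0 miss [-]
15: W B2 → L0 miss [D]

DIRTY = [2]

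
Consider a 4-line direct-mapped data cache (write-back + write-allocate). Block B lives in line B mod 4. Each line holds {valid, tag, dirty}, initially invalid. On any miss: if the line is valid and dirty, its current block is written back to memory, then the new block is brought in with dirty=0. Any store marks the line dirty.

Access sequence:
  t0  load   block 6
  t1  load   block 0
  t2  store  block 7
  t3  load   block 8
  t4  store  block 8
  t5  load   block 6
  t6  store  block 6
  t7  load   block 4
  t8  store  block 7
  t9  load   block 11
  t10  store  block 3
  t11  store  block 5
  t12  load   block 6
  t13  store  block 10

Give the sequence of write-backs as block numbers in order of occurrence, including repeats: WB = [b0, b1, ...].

0: R B6 → L2 miss [-]
1: R B0 → L0 miss [-]
2: W B7 → L3 miss [D]
3: R B8 → L0 miss [-]
4: W B8 → L0 hit [D]
5: R B6 → L2 hit [-]
6: W B6 → L2 hit [D]
7: R B4 → L0 miss wb→B8 [-]
8: W B7 → L3 hit [D]
9: R B11 → L3 miss wb→B7 [-]
10: W B3 → L3 miss [D]
11: W B5 → L1 miss [D]
12: R B6 → L2 hit [D]
13: W B10 → L2 miss wb→B6 [D]

WB = [8, 7, 6]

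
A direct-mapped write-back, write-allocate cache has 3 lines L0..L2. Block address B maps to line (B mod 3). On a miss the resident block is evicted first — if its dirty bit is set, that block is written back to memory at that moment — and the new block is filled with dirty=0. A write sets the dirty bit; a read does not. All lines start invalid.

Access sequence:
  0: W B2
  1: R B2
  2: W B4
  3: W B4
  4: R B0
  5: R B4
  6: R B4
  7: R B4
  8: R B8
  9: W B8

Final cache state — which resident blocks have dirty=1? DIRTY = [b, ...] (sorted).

DIRTY = [4, 8]

  0 | W B2 → L2 miss [D]
  1 | R B2 → L2 hit [D]
  2 | W B4 → L1 miss [D]
  3 | W B4 → L1 hit [D]
  4 | R B0 → L0 miss [-]
  5 | R B4 → L1 hit [D]
  6 | R B4 → L1 hit [D]
  7 | R B4 → L1 hit [D]
  8 | R B8 → L2 miss wb→B2 [-]
  9 | W B8 → L2 hit [D]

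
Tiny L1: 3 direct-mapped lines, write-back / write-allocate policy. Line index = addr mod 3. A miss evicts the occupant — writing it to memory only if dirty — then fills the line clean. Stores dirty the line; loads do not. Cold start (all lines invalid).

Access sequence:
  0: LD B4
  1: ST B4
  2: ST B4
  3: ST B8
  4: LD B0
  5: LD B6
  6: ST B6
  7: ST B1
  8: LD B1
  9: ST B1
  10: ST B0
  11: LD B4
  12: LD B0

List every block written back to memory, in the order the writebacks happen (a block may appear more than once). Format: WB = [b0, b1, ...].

WB = [4, 6, 1]

0: R B4 → L1 miss [-]
1: W B4 → L1 hit [D]
2: W B4 → L1 hit [D]
3: W B8 → L2 miss [D]
4: R B0 → L0 miss [-]
5: R B6 → L0 miss [-]
6: W B6 → L0 hit [D]
7: W B1 → L1 miss wb→B4 [D]
8: R B1 → L1 hit [D]
9: W B1 → L1 hit [D]
10: W B0 → L0 miss wb→B6 [D]
11: R B4 → L1 miss wb→B1 [-]
12: R B0 → L0 hit [D]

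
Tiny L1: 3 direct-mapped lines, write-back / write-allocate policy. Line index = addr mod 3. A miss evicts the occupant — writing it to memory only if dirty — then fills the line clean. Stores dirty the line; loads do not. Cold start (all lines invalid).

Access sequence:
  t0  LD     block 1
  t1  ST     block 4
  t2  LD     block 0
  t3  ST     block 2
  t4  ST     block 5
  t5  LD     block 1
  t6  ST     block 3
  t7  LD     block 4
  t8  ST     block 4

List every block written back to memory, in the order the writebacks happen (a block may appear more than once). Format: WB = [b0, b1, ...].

  0 | R B1 → L1 miss [-]
  1 | W B4 → L1 miss [D]
  2 | R B0 → L0 miss [-]
  3 | W B2 → L2 miss [D]
  4 | W B5 → L2 miss wb→B2 [D]
  5 | R B1 → L1 miss wb→B4 [-]
  6 | W B3 → L0 miss [D]
  7 | R B4 → L1 miss [-]
  8 | W B4 → L1 hit [D]

WB = [2, 4]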